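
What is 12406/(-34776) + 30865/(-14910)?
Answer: -428005/176364 ≈ -2.4268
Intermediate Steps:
12406/(-34776) + 30865/(-14910) = 12406*(-1/34776) + 30865*(-1/14910) = -6203/17388 - 6173/2982 = -428005/176364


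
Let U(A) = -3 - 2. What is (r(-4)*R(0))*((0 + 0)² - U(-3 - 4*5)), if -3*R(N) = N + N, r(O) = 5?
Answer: 0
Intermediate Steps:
R(N) = -2*N/3 (R(N) = -(N + N)/3 = -2*N/3)
U(A) = -5
(r(-4)*R(0))*((0 + 0)² - U(-3 - 4*5)) = (5*(-⅔*0))*((0 + 0)² - 1*(-5)) = (5*0)*(0² + 5) = 0*(0 + 5) = 0*5 = 0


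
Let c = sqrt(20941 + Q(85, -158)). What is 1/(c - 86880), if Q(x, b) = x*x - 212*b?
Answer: -14480/1258012123 - sqrt(61662)/7548072738 ≈ -1.1543e-5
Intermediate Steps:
Q(x, b) = x**2 - 212*b
c = sqrt(61662) (c = sqrt(20941 + (85**2 - 212*(-158))) = sqrt(20941 + (7225 + 33496)) = sqrt(20941 + 40721) = sqrt(61662) ≈ 248.32)
1/(c - 86880) = 1/(sqrt(61662) - 86880) = 1/(-86880 + sqrt(61662))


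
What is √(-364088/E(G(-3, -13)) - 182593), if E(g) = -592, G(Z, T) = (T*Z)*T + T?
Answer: I*√996511454/74 ≈ 426.59*I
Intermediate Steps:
G(Z, T) = T + Z*T² (G(Z, T) = Z*T² + T = T + Z*T²)
√(-364088/E(G(-3, -13)) - 182593) = √(-364088/(-592) - 182593) = √(-364088*(-1/592) - 182593) = √(45511/74 - 182593) = √(-13466371/74) = I*√996511454/74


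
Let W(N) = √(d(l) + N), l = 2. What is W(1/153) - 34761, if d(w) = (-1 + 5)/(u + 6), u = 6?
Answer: -34761 + 2*√221/51 ≈ -34760.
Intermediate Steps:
d(w) = ⅓ (d(w) = (-1 + 5)/(6 + 6) = 4/12 = 4*(1/12) = ⅓)
W(N) = √(⅓ + N)
W(1/153) - 34761 = √(3 + 9/153)/3 - 34761 = √(3 + 9*(1/153))/3 - 34761 = √(3 + 1/17)/3 - 34761 = √(52/17)/3 - 34761 = (2*√221/17)/3 - 34761 = 2*√221/51 - 34761 = -34761 + 2*√221/51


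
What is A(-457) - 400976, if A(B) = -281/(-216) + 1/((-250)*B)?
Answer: -4947626811767/12339000 ≈ -4.0097e+5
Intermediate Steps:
A(B) = 281/216 - 1/(250*B) (A(B) = -281*(-1/216) - 1/(250*B) = 281/216 - 1/(250*B))
A(-457) - 400976 = (1/27000)*(-108 + 35125*(-457))/(-457) - 400976 = (1/27000)*(-1/457)*(-108 - 16052125) - 400976 = (1/27000)*(-1/457)*(-16052233) - 400976 = 16052233/12339000 - 400976 = -4947626811767/12339000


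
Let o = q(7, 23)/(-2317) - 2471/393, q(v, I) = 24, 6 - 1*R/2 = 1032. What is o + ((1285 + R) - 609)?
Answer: -1258694195/910581 ≈ -1382.3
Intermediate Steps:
R = -2052 (R = 12 - 2*1032 = 12 - 2064 = -2052)
o = -5734739/910581 (o = 24/(-2317) - 2471/393 = 24*(-1/2317) - 2471*1/393 = -24/2317 - 2471/393 = -5734739/910581 ≈ -6.2979)
o + ((1285 + R) - 609) = -5734739/910581 + ((1285 - 2052) - 609) = -5734739/910581 + (-767 - 609) = -5734739/910581 - 1376 = -1258694195/910581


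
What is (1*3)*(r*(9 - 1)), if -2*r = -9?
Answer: 108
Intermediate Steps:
r = 9/2 (r = -½*(-9) = 9/2 ≈ 4.5000)
(1*3)*(r*(9 - 1)) = (1*3)*(9*(9 - 1)/2) = 3*((9/2)*8) = 3*36 = 108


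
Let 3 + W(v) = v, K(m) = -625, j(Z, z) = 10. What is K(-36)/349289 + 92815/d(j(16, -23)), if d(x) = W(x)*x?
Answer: 6483842957/4890046 ≈ 1325.9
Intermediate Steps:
W(v) = -3 + v
d(x) = x*(-3 + x) (d(x) = (-3 + x)*x = x*(-3 + x))
K(-36)/349289 + 92815/d(j(16, -23)) = -625/349289 + 92815/((10*(-3 + 10))) = -625*1/349289 + 92815/((10*7)) = -625/349289 + 92815/70 = -625/349289 + 92815*(1/70) = -625/349289 + 18563/14 = 6483842957/4890046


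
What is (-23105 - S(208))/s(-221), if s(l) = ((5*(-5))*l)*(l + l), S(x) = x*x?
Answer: 66369/2442050 ≈ 0.027178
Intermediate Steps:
S(x) = x²
s(l) = -50*l² (s(l) = (-25*l)*(2*l) = -50*l²)
(-23105 - S(208))/s(-221) = (-23105 - 1*208²)/((-50*(-221)²)) = (-23105 - 1*43264)/((-50*48841)) = (-23105 - 43264)/(-2442050) = -66369*(-1/2442050) = 66369/2442050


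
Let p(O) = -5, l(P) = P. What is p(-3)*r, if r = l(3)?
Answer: -15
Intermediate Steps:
r = 3
p(-3)*r = -5*3 = -15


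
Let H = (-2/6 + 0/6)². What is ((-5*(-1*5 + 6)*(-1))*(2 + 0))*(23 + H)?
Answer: 2080/9 ≈ 231.11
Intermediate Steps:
H = ⅑ (H = (-2*⅙ + 0*(⅙))² = (-⅓ + 0)² = (-⅓)² = ⅑ ≈ 0.11111)
((-5*(-1*5 + 6)*(-1))*(2 + 0))*(23 + H) = ((-5*(-1*5 + 6)*(-1))*(2 + 0))*(23 + ⅑) = ((-5*(-5 + 6)*(-1))*2)*(208/9) = ((-5*1*(-1))*2)*(208/9) = (-5*(-1)*2)*(208/9) = (5*2)*(208/9) = 10*(208/9) = 2080/9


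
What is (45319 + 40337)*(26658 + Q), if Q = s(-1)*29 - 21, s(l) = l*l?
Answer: 2284102896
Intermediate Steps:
s(l) = l**2
Q = 8 (Q = (-1)**2*29 - 21 = 1*29 - 21 = 29 - 21 = 8)
(45319 + 40337)*(26658 + Q) = (45319 + 40337)*(26658 + 8) = 85656*26666 = 2284102896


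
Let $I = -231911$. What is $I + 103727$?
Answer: $-128184$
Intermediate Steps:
$I + 103727 = -231911 + 103727 = -128184$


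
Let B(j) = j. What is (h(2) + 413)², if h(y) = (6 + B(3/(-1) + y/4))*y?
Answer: 176400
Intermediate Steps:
h(y) = y*(3 + y/4) (h(y) = (6 + (3/(-1) + y/4))*y = (6 + (3*(-1) + y*(¼)))*y = (6 + (-3 + y/4))*y = (3 + y/4)*y = y*(3 + y/4))
(h(2) + 413)² = ((¼)*2*(12 + 2) + 413)² = ((¼)*2*14 + 413)² = (7 + 413)² = 420² = 176400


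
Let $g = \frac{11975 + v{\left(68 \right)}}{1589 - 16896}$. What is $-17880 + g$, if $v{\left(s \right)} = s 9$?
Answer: $- \frac{273701747}{15307} \approx -17881.0$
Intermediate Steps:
$v{\left(s \right)} = 9 s$
$g = - \frac{12587}{15307}$ ($g = \frac{11975 + 9 \cdot 68}{1589 - 16896} = \frac{11975 + 612}{-15307} = 12587 \left(- \frac{1}{15307}\right) = - \frac{12587}{15307} \approx -0.8223$)
$-17880 + g = -17880 - \frac{12587}{15307} = - \frac{273701747}{15307}$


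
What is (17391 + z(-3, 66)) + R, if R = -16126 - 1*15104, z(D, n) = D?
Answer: -13842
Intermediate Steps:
R = -31230 (R = -16126 - 15104 = -31230)
(17391 + z(-3, 66)) + R = (17391 - 3) - 31230 = 17388 - 31230 = -13842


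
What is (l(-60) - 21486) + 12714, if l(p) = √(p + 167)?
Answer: -8772 + √107 ≈ -8761.7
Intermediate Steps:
l(p) = √(167 + p)
(l(-60) - 21486) + 12714 = (√(167 - 60) - 21486) + 12714 = (√107 - 21486) + 12714 = (-21486 + √107) + 12714 = -8772 + √107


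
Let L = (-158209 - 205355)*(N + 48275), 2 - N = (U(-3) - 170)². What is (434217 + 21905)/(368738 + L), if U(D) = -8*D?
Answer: -228061/4900840133 ≈ -4.6535e-5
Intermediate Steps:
N = -21314 (N = 2 - (-8*(-3) - 170)² = 2 - (24 - 170)² = 2 - 1*(-146)² = 2 - 1*21316 = 2 - 21316 = -21314)
L = -9802049004 (L = (-158209 - 205355)*(-21314 + 48275) = -363564*26961 = -9802049004)
(434217 + 21905)/(368738 + L) = (434217 + 21905)/(368738 - 9802049004) = 456122/(-9801680266) = 456122*(-1/9801680266) = -228061/4900840133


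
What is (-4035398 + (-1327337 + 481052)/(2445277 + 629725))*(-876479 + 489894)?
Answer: 4797078279887008385/3075002 ≈ 1.5600e+12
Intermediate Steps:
(-4035398 + (-1327337 + 481052)/(2445277 + 629725))*(-876479 + 489894) = (-4035398 - 846285/3075002)*(-386585) = -12408857767081/3075002*(-386585) = 4797078279887008385/3075002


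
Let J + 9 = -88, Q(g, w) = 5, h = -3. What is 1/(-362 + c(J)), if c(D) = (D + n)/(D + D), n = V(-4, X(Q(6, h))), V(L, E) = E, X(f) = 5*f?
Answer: -97/35078 ≈ -0.0027653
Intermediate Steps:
n = 25 (n = 5*5 = 25)
J = -97 (J = -9 - 88 = -97)
c(D) = (25 + D)/(2*D) (c(D) = (D + 25)/(D + D) = (25 + D)/((2*D)) = (25 + D)*(1/(2*D)) = (25 + D)/(2*D))
1/(-362 + c(J)) = 1/(-362 + (½)*(25 - 97)/(-97)) = 1/(-362 + (½)*(-1/97)*(-72)) = 1/(-362 + 36/97) = 1/(-35078/97) = -97/35078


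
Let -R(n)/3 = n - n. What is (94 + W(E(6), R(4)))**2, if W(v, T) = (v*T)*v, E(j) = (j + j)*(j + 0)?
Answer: 8836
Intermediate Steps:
R(n) = 0 (R(n) = -3*(n - n) = -3*0 = 0)
E(j) = 2*j**2 (E(j) = (2*j)*j = 2*j**2)
W(v, T) = T*v**2 (W(v, T) = (T*v)*v = T*v**2)
(94 + W(E(6), R(4)))**2 = (94 + 0*(2*6**2)**2)**2 = (94 + 0*(2*36)**2)**2 = (94 + 0*72**2)**2 = (94 + 0*5184)**2 = (94 + 0)**2 = 94**2 = 8836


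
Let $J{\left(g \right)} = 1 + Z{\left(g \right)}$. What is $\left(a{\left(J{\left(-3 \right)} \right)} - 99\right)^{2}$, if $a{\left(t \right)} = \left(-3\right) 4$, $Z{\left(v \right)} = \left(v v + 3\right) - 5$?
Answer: $12321$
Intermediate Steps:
$Z{\left(v \right)} = -2 + v^{2}$ ($Z{\left(v \right)} = \left(v^{2} + 3\right) - 5 = \left(3 + v^{2}\right) - 5 = -2 + v^{2}$)
$J{\left(g \right)} = -1 + g^{2}$ ($J{\left(g \right)} = 1 + \left(-2 + g^{2}\right) = -1 + g^{2}$)
$a{\left(t \right)} = -12$
$\left(a{\left(J{\left(-3 \right)} \right)} - 99\right)^{2} = \left(-12 - 99\right)^{2} = \left(-111\right)^{2} = 12321$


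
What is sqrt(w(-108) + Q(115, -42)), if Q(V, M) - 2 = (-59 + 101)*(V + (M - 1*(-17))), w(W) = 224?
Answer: sqrt(4006) ≈ 63.293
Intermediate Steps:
Q(V, M) = 716 + 42*M + 42*V (Q(V, M) = 2 + (-59 + 101)*(V + (M - 1*(-17))) = 2 + 42*(V + (M + 17)) = 2 + 42*(V + (17 + M)) = 2 + 42*(17 + M + V) = 2 + (714 + 42*M + 42*V) = 716 + 42*M + 42*V)
sqrt(w(-108) + Q(115, -42)) = sqrt(224 + (716 + 42*(-42) + 42*115)) = sqrt(224 + (716 - 1764 + 4830)) = sqrt(224 + 3782) = sqrt(4006)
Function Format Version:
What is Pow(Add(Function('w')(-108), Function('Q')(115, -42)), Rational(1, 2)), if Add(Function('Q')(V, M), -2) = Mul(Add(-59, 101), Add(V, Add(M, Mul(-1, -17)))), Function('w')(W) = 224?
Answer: Pow(4006, Rational(1, 2)) ≈ 63.293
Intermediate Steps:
Function('Q')(V, M) = Add(716, Mul(42, M), Mul(42, V)) (Function('Q')(V, M) = Add(2, Mul(Add(-59, 101), Add(V, Add(M, Mul(-1, -17))))) = Add(2, Mul(42, Add(V, Add(M, 17)))) = Add(2, Mul(42, Add(V, Add(17, M)))) = Add(2, Mul(42, Add(17, M, V))) = Add(2, Add(714, Mul(42, M), Mul(42, V))) = Add(716, Mul(42, M), Mul(42, V)))
Pow(Add(Function('w')(-108), Function('Q')(115, -42)), Rational(1, 2)) = Pow(Add(224, Add(716, Mul(42, -42), Mul(42, 115))), Rational(1, 2)) = Pow(Add(224, Add(716, -1764, 4830)), Rational(1, 2)) = Pow(Add(224, 3782), Rational(1, 2)) = Pow(4006, Rational(1, 2))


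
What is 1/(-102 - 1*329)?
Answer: -1/431 ≈ -0.0023202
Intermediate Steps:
1/(-102 - 1*329) = 1/(-102 - 329) = 1/(-431) = -1/431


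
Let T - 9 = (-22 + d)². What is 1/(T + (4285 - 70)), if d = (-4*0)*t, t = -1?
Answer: 1/4708 ≈ 0.00021240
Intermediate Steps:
d = 0 (d = -4*0*(-1) = 0*(-1) = 0)
T = 493 (T = 9 + (-22 + 0)² = 9 + (-22)² = 9 + 484 = 493)
1/(T + (4285 - 70)) = 1/(493 + (4285 - 70)) = 1/(493 + 4215) = 1/4708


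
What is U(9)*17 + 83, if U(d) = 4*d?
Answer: 695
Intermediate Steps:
U(9)*17 + 83 = (4*9)*17 + 83 = 36*17 + 83 = 612 + 83 = 695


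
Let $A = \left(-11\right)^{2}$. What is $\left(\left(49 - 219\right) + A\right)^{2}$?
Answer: $2401$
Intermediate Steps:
$A = 121$
$\left(\left(49 - 219\right) + A\right)^{2} = \left(\left(49 - 219\right) + 121\right)^{2} = \left(-170 + 121\right)^{2} = \left(-49\right)^{2} = 2401$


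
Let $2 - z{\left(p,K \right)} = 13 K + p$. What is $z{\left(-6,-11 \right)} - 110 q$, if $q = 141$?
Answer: $-15359$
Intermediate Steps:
$z{\left(p,K \right)} = 2 - p - 13 K$ ($z{\left(p,K \right)} = 2 - \left(13 K + p\right) = 2 - \left(p + 13 K\right) = 2 - p - 13 K$)
$z{\left(-6,-11 \right)} - 110 q = \left(2 - -6 - -143\right) - 15510 = \left(2 + 6 + 143\right) - 15510 = 151 - 15510 = -15359$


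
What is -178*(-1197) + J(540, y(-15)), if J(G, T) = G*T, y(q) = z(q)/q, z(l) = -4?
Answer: 213210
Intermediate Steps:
y(q) = -4/q
-178*(-1197) + J(540, y(-15)) = -178*(-1197) + 540*(-4/(-15)) = 213066 + 540*(-4*(-1/15)) = 213066 + 540*(4/15) = 213066 + 144 = 213210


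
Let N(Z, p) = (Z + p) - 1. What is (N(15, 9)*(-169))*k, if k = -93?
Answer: 361491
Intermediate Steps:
N(Z, p) = -1 + Z + p
(N(15, 9)*(-169))*k = ((-1 + 15 + 9)*(-169))*(-93) = (23*(-169))*(-93) = -3887*(-93) = 361491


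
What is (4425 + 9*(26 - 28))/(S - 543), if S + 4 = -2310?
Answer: -4407/2857 ≈ -1.5425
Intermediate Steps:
S = -2314 (S = -4 - 2310 = -2314)
(4425 + 9*(26 - 28))/(S - 543) = (4425 + 9*(26 - 28))/(-2314 - 543) = (4425 + 9*(-2))/(-2857) = (4425 - 18)*(-1/2857) = 4407*(-1/2857) = -4407/2857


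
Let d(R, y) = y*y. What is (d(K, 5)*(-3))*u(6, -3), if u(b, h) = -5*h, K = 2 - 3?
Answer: -1125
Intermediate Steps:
K = -1
d(R, y) = y²
(d(K, 5)*(-3))*u(6, -3) = (5²*(-3))*(-5*(-3)) = (25*(-3))*15 = -75*15 = -1125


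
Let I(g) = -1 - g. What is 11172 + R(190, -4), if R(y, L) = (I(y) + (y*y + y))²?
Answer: 1303148973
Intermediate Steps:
R(y, L) = (-1 + y²)² (R(y, L) = ((-1 - y) + (y*y + y))² = ((-1 - y) + (y² + y))² = ((-1 - y) + (y + y²))² = (-1 + y²)²)
11172 + R(190, -4) = 11172 + (-1 + 190²)² = 11172 + (-1 + 36100)² = 11172 + 36099² = 11172 + 1303137801 = 1303148973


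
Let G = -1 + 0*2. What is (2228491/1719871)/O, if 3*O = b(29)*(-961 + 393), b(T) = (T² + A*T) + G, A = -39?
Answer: 2228491/94758012616 ≈ 2.3518e-5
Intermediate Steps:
G = -1 (G = -1 + 0 = -1)
b(T) = -1 + T² - 39*T (b(T) = (T² - 39*T) - 1 = -1 + T² - 39*T)
O = 55096 (O = ((-1 + 29² - 39*29)*(-961 + 393))/3 = ((-1 + 841 - 1131)*(-568))/3 = (-291*(-568))/3 = (⅓)*165288 = 55096)
(2228491/1719871)/O = (2228491/1719871)/55096 = (2228491*(1/1719871))*(1/55096) = (2228491/1719871)*(1/55096) = 2228491/94758012616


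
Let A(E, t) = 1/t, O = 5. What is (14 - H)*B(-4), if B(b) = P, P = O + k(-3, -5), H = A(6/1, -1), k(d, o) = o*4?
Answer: -225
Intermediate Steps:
k(d, o) = 4*o
H = -1 (H = 1/(-1) = -1)
P = -15 (P = 5 + 4*(-5) = 5 - 20 = -15)
B(b) = -15
(14 - H)*B(-4) = (14 - 1*(-1))*(-15) = (14 + 1)*(-15) = 15*(-15) = -225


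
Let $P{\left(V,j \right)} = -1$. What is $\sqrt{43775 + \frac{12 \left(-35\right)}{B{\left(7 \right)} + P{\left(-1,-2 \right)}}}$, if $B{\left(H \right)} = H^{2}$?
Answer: $\frac{\sqrt{175065}}{2} \approx 209.2$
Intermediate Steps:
$\sqrt{43775 + \frac{12 \left(-35\right)}{B{\left(7 \right)} + P{\left(-1,-2 \right)}}} = \sqrt{43775 + \frac{12 \left(-35\right)}{7^{2} - 1}} = \sqrt{43775 - \frac{420}{49 - 1}} = \sqrt{43775 - \frac{420}{48}} = \sqrt{43775 - \frac{35}{4}} = \sqrt{\frac{175065}{4}} = \frac{\sqrt{175065}}{2}$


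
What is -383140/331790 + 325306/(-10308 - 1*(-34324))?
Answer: 4936589375/398413432 ≈ 12.391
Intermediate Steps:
-383140/331790 + 325306/(-10308 - 1*(-34324)) = -383140*1/331790 + 325306/(-10308 + 34324) = -38314/33179 + 325306/24016 = -38314/33179 + 325306*(1/24016) = -38314/33179 + 162653/12008 = 4936589375/398413432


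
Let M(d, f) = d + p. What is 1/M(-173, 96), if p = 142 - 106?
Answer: -1/137 ≈ -0.0072993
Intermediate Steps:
p = 36
M(d, f) = 36 + d (M(d, f) = d + 36 = 36 + d)
1/M(-173, 96) = 1/(36 - 173) = 1/(-137) = -1/137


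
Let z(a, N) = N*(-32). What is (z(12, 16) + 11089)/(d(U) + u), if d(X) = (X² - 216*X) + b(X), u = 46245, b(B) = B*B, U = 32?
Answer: 10577/41381 ≈ 0.25560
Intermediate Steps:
z(a, N) = -32*N
b(B) = B²
d(X) = -216*X + 2*X² (d(X) = (X² - 216*X) + X² = -216*X + 2*X²)
(z(12, 16) + 11089)/(d(U) + u) = (-32*16 + 11089)/(2*32*(-108 + 32) + 46245) = (-512 + 11089)/(2*32*(-76) + 46245) = 10577/(-4864 + 46245) = 10577/41381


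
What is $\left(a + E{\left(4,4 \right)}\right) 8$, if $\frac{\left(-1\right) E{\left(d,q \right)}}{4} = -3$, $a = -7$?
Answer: $40$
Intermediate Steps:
$E{\left(d,q \right)} = 12$ ($E{\left(d,q \right)} = \left(-4\right) \left(-3\right) = 12$)
$\left(a + E{\left(4,4 \right)}\right) 8 = \left(-7 + 12\right) 8 = 5 \cdot 8 = 40$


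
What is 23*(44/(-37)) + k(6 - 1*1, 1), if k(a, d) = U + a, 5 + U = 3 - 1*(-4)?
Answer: -753/37 ≈ -20.351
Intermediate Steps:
U = 2 (U = -5 + (3 - 1*(-4)) = -5 + (3 + 4) = -5 + 7 = 2)
k(a, d) = 2 + a
23*(44/(-37)) + k(6 - 1*1, 1) = 23*(44/(-37)) + (2 + (6 - 1*1)) = 23*(44*(-1/37)) + (2 + (6 - 1)) = 23*(-44/37) + (2 + 5) = -1012/37 + 7 = -753/37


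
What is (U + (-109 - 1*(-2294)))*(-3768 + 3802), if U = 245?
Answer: 82620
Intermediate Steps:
(U + (-109 - 1*(-2294)))*(-3768 + 3802) = (245 + (-109 - 1*(-2294)))*(-3768 + 3802) = (245 + (-109 + 2294))*34 = (245 + 2185)*34 = 2430*34 = 82620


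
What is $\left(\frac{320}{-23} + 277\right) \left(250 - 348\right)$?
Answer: $- \frac{592998}{23} \approx -25783.0$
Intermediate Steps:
$\left(\frac{320}{-23} + 277\right) \left(250 - 348\right) = \left(320 \left(- \frac{1}{23}\right) + 277\right) \left(-98\right) = \left(- \frac{320}{23} + 277\right) \left(-98\right) = \frac{6051}{23} \left(-98\right) = - \frac{592998}{23}$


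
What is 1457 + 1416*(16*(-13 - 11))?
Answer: -542287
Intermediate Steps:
1457 + 1416*(16*(-13 - 11)) = 1457 + 1416*(16*(-24)) = 1457 + 1416*(-384) = 1457 - 543744 = -542287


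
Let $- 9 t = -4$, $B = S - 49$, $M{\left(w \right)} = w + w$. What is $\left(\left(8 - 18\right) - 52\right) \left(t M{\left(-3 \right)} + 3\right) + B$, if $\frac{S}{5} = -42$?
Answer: $- \frac{839}{3} \approx -279.67$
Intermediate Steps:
$M{\left(w \right)} = 2 w$
$S = -210$ ($S = 5 \left(-42\right) = -210$)
$B = -259$ ($B = -210 - 49 = -259$)
$t = \frac{4}{9}$ ($t = \left(- \frac{1}{9}\right) \left(-4\right) = \frac{4}{9} \approx 0.44444$)
$\left(\left(8 - 18\right) - 52\right) \left(t M{\left(-3 \right)} + 3\right) + B = \left(\left(8 - 18\right) - 52\right) \left(\frac{4 \cdot 2 \left(-3\right)}{9} + 3\right) - 259 = \left(-10 - 52\right) \left(\frac{4}{9} \left(-6\right) + 3\right) - 259 = - 62 \left(- \frac{8}{3} + 3\right) - 259 = \left(-62\right) \frac{1}{3} - 259 = - \frac{62}{3} - 259 = - \frac{839}{3}$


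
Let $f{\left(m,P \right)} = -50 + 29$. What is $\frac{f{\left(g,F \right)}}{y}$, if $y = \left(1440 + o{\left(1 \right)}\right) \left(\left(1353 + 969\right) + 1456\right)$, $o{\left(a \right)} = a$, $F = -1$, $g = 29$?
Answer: $- \frac{21}{5444098} \approx -3.8574 \cdot 10^{-6}$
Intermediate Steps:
$f{\left(m,P \right)} = -21$
$y = 5444098$ ($y = \left(1440 + 1\right) \left(\left(1353 + 969\right) + 1456\right) = 1441 \left(2322 + 1456\right) = 1441 \cdot 3778 = 5444098$)
$\frac{f{\left(g,F \right)}}{y} = - \frac{21}{5444098}$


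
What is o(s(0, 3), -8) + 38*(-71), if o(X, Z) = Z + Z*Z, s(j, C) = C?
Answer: -2642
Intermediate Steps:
o(X, Z) = Z + Z²
o(s(0, 3), -8) + 38*(-71) = -8*(1 - 8) + 38*(-71) = -8*(-7) - 2698 = 56 - 2698 = -2642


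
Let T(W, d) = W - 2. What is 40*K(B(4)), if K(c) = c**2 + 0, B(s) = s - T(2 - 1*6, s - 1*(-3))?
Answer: 4000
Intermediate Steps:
T(W, d) = -2 + W
B(s) = 6 + s (B(s) = s - (-2 + (2 - 1*6)) = s - (-2 + (2 - 6)) = s - (-2 - 4) = s - 1*(-6) = s + 6 = 6 + s)
K(c) = c**2
40*K(B(4)) = 40*(6 + 4)**2 = 40*10**2 = 40*100 = 4000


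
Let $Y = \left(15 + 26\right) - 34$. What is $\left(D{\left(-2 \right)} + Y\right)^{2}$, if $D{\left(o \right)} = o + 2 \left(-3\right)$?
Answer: $1$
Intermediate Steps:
$Y = 7$ ($Y = 41 - 34 = 7$)
$D{\left(o \right)} = -6 + o$ ($D{\left(o \right)} = o - 6 = -6 + o$)
$\left(D{\left(-2 \right)} + Y\right)^{2} = \left(\left(-6 - 2\right) + 7\right)^{2} = \left(-8 + 7\right)^{2} = \left(-1\right)^{2} = 1$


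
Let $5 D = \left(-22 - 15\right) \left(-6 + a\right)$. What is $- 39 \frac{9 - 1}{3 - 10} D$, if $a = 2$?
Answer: $\frac{46176}{35} \approx 1319.3$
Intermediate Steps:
$D = \frac{148}{5}$ ($D = \frac{\left(-22 - 15\right) \left(-6 + 2\right)}{5} = \frac{\left(-37\right) \left(-4\right)}{5} = \frac{1}{5} \cdot 148 = \frac{148}{5} \approx 29.6$)
$- 39 \frac{9 - 1}{3 - 10} D = - 39 \frac{9 - 1}{3 - 10} \cdot \frac{148}{5} = - 39 \frac{8}{-7} \cdot \frac{148}{5} = - 39 \cdot 8 \left(- \frac{1}{7}\right) \frac{148}{5} = \left(-39\right) \left(- \frac{8}{7}\right) \frac{148}{5} = \frac{312}{7} \cdot \frac{148}{5} = \frac{46176}{35}$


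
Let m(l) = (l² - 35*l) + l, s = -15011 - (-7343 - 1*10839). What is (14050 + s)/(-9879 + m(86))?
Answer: -17221/5407 ≈ -3.1849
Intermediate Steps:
s = 3171 (s = -15011 - (-7343 - 10839) = -15011 - 1*(-18182) = -15011 + 18182 = 3171)
m(l) = l² - 34*l
(14050 + s)/(-9879 + m(86)) = (14050 + 3171)/(-9879 + 86*(-34 + 86)) = 17221/(-9879 + 86*52) = 17221/(-9879 + 4472) = 17221/(-5407) = 17221*(-1/5407) = -17221/5407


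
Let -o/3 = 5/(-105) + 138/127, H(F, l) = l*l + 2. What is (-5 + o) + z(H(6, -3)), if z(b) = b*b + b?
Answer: 110132/889 ≈ 123.88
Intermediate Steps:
H(F, l) = 2 + l² (H(F, l) = l² + 2 = 2 + l²)
z(b) = b + b² (z(b) = b² + b = b + b²)
o = -2771/889 (o = -3*(5/(-105) + 138/127) = -3*(5*(-1/105) + 138*(1/127)) = -3*(-1/21 + 138/127) = -3*2771/2667 = -2771/889 ≈ -3.1170)
(-5 + o) + z(H(6, -3)) = (-5 - 2771/889) + (2 + (-3)²)*(1 + (2 + (-3)²)) = -7216/889 + (2 + 9)*(1 + (2 + 9)) = -7216/889 + 11*(1 + 11) = -7216/889 + 11*12 = -7216/889 + 132 = 110132/889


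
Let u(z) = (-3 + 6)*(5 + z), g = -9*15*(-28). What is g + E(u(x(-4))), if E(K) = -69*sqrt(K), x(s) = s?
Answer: 3780 - 69*sqrt(3) ≈ 3660.5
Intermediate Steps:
g = 3780 (g = -135*(-28) = 3780)
u(z) = 15 + 3*z (u(z) = 3*(5 + z) = 15 + 3*z)
g + E(u(x(-4))) = 3780 - 69*sqrt(15 + 3*(-4)) = 3780 - 69*sqrt(15 - 12) = 3780 - 69*sqrt(3)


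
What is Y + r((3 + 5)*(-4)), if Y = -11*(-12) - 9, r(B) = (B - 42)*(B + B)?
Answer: 4859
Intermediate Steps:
r(B) = 2*B*(-42 + B) (r(B) = (-42 + B)*(2*B) = 2*B*(-42 + B))
Y = 123 (Y = 132 - 9 = 123)
Y + r((3 + 5)*(-4)) = 123 + 2*((3 + 5)*(-4))*(-42 + (3 + 5)*(-4)) = 123 + 2*(8*(-4))*(-42 + 8*(-4)) = 123 + 2*(-32)*(-42 - 32) = 123 + 2*(-32)*(-74) = 123 + 4736 = 4859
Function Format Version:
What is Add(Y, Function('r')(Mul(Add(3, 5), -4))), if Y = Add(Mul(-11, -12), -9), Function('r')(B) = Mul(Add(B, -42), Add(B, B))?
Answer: 4859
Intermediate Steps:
Function('r')(B) = Mul(2, B, Add(-42, B)) (Function('r')(B) = Mul(Add(-42, B), Mul(2, B)) = Mul(2, B, Add(-42, B)))
Y = 123 (Y = Add(132, -9) = 123)
Add(Y, Function('r')(Mul(Add(3, 5), -4))) = Add(123, Mul(2, Mul(Add(3, 5), -4), Add(-42, Mul(Add(3, 5), -4)))) = Add(123, Mul(2, Mul(8, -4), Add(-42, Mul(8, -4)))) = Add(123, Mul(2, -32, Add(-42, -32))) = Add(123, Mul(2, -32, -74)) = Add(123, 4736) = 4859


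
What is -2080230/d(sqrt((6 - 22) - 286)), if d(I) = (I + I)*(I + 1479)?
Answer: 1040115*sqrt(302)/(302*(sqrt(302) - 1479*I)) ≈ 0.47543 + 40.462*I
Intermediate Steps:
d(I) = 2*I*(1479 + I) (d(I) = (2*I)*(1479 + I) = 2*I*(1479 + I))
-2080230/d(sqrt((6 - 22) - 286)) = -2080230*1/(2*(1479 + sqrt((6 - 22) - 286))*sqrt((6 - 22) - 286)) = -2080230*1/(2*sqrt(-16 - 286)*(1479 + sqrt(-16 - 286))) = -2080230*(-I*sqrt(302)/(604*(1479 + sqrt(-302)))) = -2080230*(-I*sqrt(302)/(604*(1479 + I*sqrt(302)))) = -(-1040115)*I*sqrt(302)/(302*(1479 + I*sqrt(302))) = 1040115*I*sqrt(302)/(302*(1479 + I*sqrt(302)))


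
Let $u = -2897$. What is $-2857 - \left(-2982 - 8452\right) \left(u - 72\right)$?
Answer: $-33950403$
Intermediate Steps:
$-2857 - \left(-2982 - 8452\right) \left(u - 72\right) = -2857 - \left(-2982 - 8452\right) \left(-2897 - 72\right) = -2857 - \left(-11434\right) \left(-2969\right) = -2857 - 33947546 = -33950403$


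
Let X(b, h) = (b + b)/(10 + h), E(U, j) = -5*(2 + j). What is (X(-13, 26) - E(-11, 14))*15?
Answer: 7135/6 ≈ 1189.2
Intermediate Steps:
E(U, j) = -10 - 5*j
X(b, h) = 2*b/(10 + h) (X(b, h) = (2*b)/(10 + h) = 2*b/(10 + h))
(X(-13, 26) - E(-11, 14))*15 = (2*(-13)/(10 + 26) - (-10 - 5*14))*15 = (2*(-13)/36 - (-10 - 70))*15 = (2*(-13)*(1/36) - 1*(-80))*15 = (-13/18 + 80)*15 = (1427/18)*15 = 7135/6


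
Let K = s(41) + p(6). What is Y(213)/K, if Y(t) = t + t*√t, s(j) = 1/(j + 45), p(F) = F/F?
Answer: 6106/29 + 6106*√213/29 ≈ 3283.5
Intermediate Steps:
p(F) = 1
s(j) = 1/(45 + j)
K = 87/86 (K = 1/(45 + 41) + 1 = 1/86 + 1 = 87/86 ≈ 1.0116)
Y(t) = t + t^(3/2)
Y(213)/K = (213 + 213^(3/2))/(87/86) = (213 + 213*√213)*(86/87) = 6106/29 + 6106*√213/29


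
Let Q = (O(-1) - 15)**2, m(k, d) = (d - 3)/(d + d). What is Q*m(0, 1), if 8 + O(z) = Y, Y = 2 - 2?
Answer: -529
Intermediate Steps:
Y = 0
O(z) = -8 (O(z) = -8 + 0 = -8)
m(k, d) = (-3 + d)/(2*d) (m(k, d) = (-3 + d)/((2*d)) = (-3 + d)*(1/(2*d)) = (-3 + d)/(2*d))
Q = 529 (Q = (-8 - 15)**2 = (-23)**2 = 529)
Q*m(0, 1) = 529*((1/2)*(-3 + 1)/1) = 529*((1/2)*1*(-2)) = 529*(-1) = -529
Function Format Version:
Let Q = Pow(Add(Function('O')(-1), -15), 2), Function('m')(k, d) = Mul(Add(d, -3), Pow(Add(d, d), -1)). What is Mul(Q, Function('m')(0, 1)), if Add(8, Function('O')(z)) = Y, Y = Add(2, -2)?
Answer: -529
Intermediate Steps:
Y = 0
Function('O')(z) = -8 (Function('O')(z) = Add(-8, 0) = -8)
Function('m')(k, d) = Mul(Rational(1, 2), Pow(d, -1), Add(-3, d)) (Function('m')(k, d) = Mul(Add(-3, d), Pow(Mul(2, d), -1)) = Mul(Add(-3, d), Mul(Rational(1, 2), Pow(d, -1))) = Mul(Rational(1, 2), Pow(d, -1), Add(-3, d)))
Q = 529 (Q = Pow(Add(-8, -15), 2) = Pow(-23, 2) = 529)
Mul(Q, Function('m')(0, 1)) = Mul(529, Mul(Rational(1, 2), Pow(1, -1), Add(-3, 1))) = Mul(529, Mul(Rational(1, 2), 1, -2)) = Mul(529, -1) = -529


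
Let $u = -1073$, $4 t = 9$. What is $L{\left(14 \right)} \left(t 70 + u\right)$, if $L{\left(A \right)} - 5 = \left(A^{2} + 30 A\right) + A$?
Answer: $- \frac{1162685}{2} \approx -5.8134 \cdot 10^{5}$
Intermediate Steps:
$t = \frac{9}{4}$ ($t = \frac{1}{4} \cdot 9 = \frac{9}{4} \approx 2.25$)
$L{\left(A \right)} = 5 + A^{2} + 31 A$ ($L{\left(A \right)} = 5 + \left(\left(A^{2} + 30 A\right) + A\right) = 5 + \left(A^{2} + 31 A\right) = 5 + A^{2} + 31 A$)
$L{\left(14 \right)} \left(t 70 + u\right) = \left(5 + 14^{2} + 31 \cdot 14\right) \left(\frac{9}{4} \cdot 70 - 1073\right) = \left(5 + 196 + 434\right) \left(\frac{315}{2} - 1073\right) = 635 \left(- \frac{1831}{2}\right) = - \frac{1162685}{2}$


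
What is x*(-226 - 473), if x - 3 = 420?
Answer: -295677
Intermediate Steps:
x = 423 (x = 3 + 420 = 423)
x*(-226 - 473) = 423*(-226 - 473) = 423*(-699) = -295677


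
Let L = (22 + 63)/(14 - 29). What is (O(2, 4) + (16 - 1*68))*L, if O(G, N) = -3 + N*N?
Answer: 221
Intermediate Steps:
O(G, N) = -3 + N²
L = -17/3 (L = 85/(-15) = 85*(-1/15) = -17/3 ≈ -5.6667)
(O(2, 4) + (16 - 1*68))*L = ((-3 + 4²) + (16 - 1*68))*(-17/3) = ((-3 + 16) + (16 - 68))*(-17/3) = (13 - 52)*(-17/3) = -39*(-17/3) = 221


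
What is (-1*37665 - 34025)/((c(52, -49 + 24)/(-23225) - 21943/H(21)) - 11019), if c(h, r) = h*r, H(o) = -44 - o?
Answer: 2164500325/322496944 ≈ 6.7117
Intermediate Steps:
(-1*37665 - 34025)/((c(52, -49 + 24)/(-23225) - 21943/H(21)) - 11019) = (-1*37665 - 34025)/(((52*(-49 + 24))/(-23225) - 21943/(-44 - 1*21)) - 11019) = (-37665 - 34025)/(((52*(-25))*(-1/23225) - 21943/(-44 - 21)) - 11019) = -71690/((-1300*(-1/23225) - 21943/(-65)) - 11019) = -71690/((52/929 - 21943*(-1/65)) - 11019) = -71690/((52/929 + 21943/65) - 11019) = -71690/(20388427/60385 - 11019) = -71690/(-644993888/60385) = -71690*(-60385/644993888) = 2164500325/322496944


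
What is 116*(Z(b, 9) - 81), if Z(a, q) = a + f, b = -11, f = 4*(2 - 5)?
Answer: -12064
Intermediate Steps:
f = -12 (f = 4*(-3) = -12)
Z(a, q) = -12 + a (Z(a, q) = a - 12 = -12 + a)
116*(Z(b, 9) - 81) = 116*((-12 - 11) - 81) = 116*(-23 - 81) = 116*(-104) = -12064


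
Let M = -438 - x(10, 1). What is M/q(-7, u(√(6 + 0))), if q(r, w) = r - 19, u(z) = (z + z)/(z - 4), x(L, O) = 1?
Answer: 439/26 ≈ 16.885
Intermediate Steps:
u(z) = 2*z/(-4 + z) (u(z) = (2*z)/(-4 + z) = 2*z/(-4 + z))
q(r, w) = -19 + r
M = -439 (M = -438 - 1*1 = -438 - 1 = -439)
M/q(-7, u(√(6 + 0))) = -439/(-19 - 7) = -439/(-26) = -439*(-1/26) = 439/26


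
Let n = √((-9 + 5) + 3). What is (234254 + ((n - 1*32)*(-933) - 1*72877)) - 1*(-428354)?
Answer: 619587 - 933*I ≈ 6.1959e+5 - 933.0*I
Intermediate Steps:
n = I (n = √(-4 + 3) = √(-1) = I ≈ 1.0*I)
(234254 + ((n - 1*32)*(-933) - 1*72877)) - 1*(-428354) = (234254 + ((I - 1*32)*(-933) - 1*72877)) - 1*(-428354) = (234254 + ((I - 32)*(-933) - 72877)) + 428354 = (234254 + ((-32 + I)*(-933) - 72877)) + 428354 = (234254 + ((29856 - 933*I) - 72877)) + 428354 = (234254 + (-43021 - 933*I)) + 428354 = (191233 - 933*I) + 428354 = 619587 - 933*I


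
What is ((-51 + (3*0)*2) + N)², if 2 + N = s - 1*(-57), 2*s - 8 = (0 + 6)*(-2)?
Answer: 4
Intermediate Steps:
s = -2 (s = 4 + ((0 + 6)*(-2))/2 = 4 + (6*(-2))/2 = 4 + (½)*(-12) = 4 - 6 = -2)
N = 53 (N = -2 + (-2 - 1*(-57)) = -2 + (-2 + 57) = -2 + 55 = 53)
((-51 + (3*0)*2) + N)² = ((-51 + (3*0)*2) + 53)² = ((-51 + 0*2) + 53)² = ((-51 + 0) + 53)² = (-51 + 53)² = 2² = 4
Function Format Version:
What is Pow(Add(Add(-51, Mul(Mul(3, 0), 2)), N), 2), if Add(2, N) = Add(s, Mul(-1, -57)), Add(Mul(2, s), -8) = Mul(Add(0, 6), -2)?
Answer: 4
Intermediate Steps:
s = -2 (s = Add(4, Mul(Rational(1, 2), Mul(Add(0, 6), -2))) = Add(4, Mul(Rational(1, 2), Mul(6, -2))) = Add(4, Mul(Rational(1, 2), -12)) = Add(4, -6) = -2)
N = 53 (N = Add(-2, Add(-2, Mul(-1, -57))) = Add(-2, Add(-2, 57)) = Add(-2, 55) = 53)
Pow(Add(Add(-51, Mul(Mul(3, 0), 2)), N), 2) = Pow(Add(Add(-51, Mul(Mul(3, 0), 2)), 53), 2) = Pow(Add(Add(-51, Mul(0, 2)), 53), 2) = Pow(Add(Add(-51, 0), 53), 2) = Pow(Add(-51, 53), 2) = Pow(2, 2) = 4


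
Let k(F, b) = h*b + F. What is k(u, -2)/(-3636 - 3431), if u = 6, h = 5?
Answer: 4/7067 ≈ 0.00056601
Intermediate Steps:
k(F, b) = F + 5*b (k(F, b) = 5*b + F = F + 5*b)
k(u, -2)/(-3636 - 3431) = (6 + 5*(-2))/(-3636 - 3431) = (6 - 10)/(-7067) = -1/7067*(-4) = 4/7067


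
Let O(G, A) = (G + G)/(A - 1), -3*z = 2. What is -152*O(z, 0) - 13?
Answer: -647/3 ≈ -215.67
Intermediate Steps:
z = -⅔ (z = -⅓*2 = -⅔ ≈ -0.66667)
O(G, A) = 2*G/(-1 + A) (O(G, A) = (2*G)/(-1 + A) = 2*G/(-1 + A))
-152*O(z, 0) - 13 = -304*(-2)/(3*(-1 + 0)) - 13 = -304*(-2)/(3*(-1)) - 13 = -304*(-2)*(-1)/3 - 13 = -152*4/3 - 13 = -608/3 - 13 = -647/3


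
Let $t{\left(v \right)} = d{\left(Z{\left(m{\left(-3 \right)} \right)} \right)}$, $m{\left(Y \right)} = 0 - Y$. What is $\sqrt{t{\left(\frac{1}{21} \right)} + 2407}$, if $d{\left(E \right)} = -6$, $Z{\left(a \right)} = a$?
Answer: $49$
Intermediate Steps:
$m{\left(Y \right)} = - Y$
$t{\left(v \right)} = -6$
$\sqrt{t{\left(\frac{1}{21} \right)} + 2407} = \sqrt{-6 + 2407} = \sqrt{2401} = 49$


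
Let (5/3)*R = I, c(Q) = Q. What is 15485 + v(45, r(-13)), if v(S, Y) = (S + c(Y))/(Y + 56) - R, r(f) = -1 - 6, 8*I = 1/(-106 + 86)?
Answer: 607042547/39200 ≈ 15486.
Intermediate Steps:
I = -1/160 (I = 1/(8*(-106 + 86)) = (1/8)/(-20) = (1/8)*(-1/20) = -1/160 ≈ -0.0062500)
R = -3/800 (R = (3/5)*(-1/160) = -3/800 ≈ -0.0037500)
r(f) = -7
v(S, Y) = 3/800 + (S + Y)/(56 + Y) (v(S, Y) = (S + Y)/(Y + 56) - 1*(-3/800) = (S + Y)/(56 + Y) + 3/800 = 3/800 + (S + Y)/(56 + Y))
15485 + v(45, r(-13)) = 15485 + (168 + 800*45 + 803*(-7))/(800*(56 - 7)) = 15485 + (1/800)*(168 + 36000 - 5621)/49 = 15485 + (1/800)*(1/49)*30547 = 15485 + 30547/39200 = 607042547/39200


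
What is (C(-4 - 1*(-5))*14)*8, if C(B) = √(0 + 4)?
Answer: 224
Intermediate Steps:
C(B) = 2 (C(B) = √4 = 2)
(C(-4 - 1*(-5))*14)*8 = (2*14)*8 = 28*8 = 224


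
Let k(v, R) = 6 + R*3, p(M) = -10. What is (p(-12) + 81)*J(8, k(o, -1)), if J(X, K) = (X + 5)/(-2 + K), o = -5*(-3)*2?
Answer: 923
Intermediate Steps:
o = 30 (o = 15*2 = 30)
k(v, R) = 6 + 3*R
J(X, K) = (5 + X)/(-2 + K)
(p(-12) + 81)*J(8, k(o, -1)) = (-10 + 81)*((5 + 8)/(-2 + (6 + 3*(-1)))) = 71*(13/(-2 + (6 - 3))) = 71*(13/(-2 + 3)) = 71*(13/1) = 71*(1*13) = 71*13 = 923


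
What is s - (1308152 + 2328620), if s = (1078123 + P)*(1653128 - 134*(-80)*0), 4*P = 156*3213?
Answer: 1989420192268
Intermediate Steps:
P = 125307 (P = (156*3213)/4 = (¼)*501228 = 125307)
s = 1989423829040 (s = (1078123 + 125307)*(1653128 - 134*(-80)*0) = 1203430*(1653128 + 10720*0) = 1203430*(1653128 + 0) = 1203430*1653128 = 1989423829040)
s - (1308152 + 2328620) = 1989423829040 - (1308152 + 2328620) = 1989423829040 - 1*3636772 = 1989423829040 - 3636772 = 1989420192268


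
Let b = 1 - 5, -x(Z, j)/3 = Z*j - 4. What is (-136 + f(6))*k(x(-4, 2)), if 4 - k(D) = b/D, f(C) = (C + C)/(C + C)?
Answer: -555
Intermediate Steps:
x(Z, j) = 12 - 3*Z*j (x(Z, j) = -3*(Z*j - 4) = -3*(-4 + Z*j) = 12 - 3*Z*j)
f(C) = 1 (f(C) = (2*C)/((2*C)) = (2*C)*(1/(2*C)) = 1)
b = -4
k(D) = 4 + 4/D (k(D) = 4 - (-4)/D = 4 + 4/D)
(-136 + f(6))*k(x(-4, 2)) = (-136 + 1)*(4 + 4/(12 - 3*(-4)*2)) = -135*(4 + 4/(12 + 24)) = -135*(4 + 4/36) = -135*(4 + 4*(1/36)) = -135*(4 + ⅑) = -135*37/9 = -555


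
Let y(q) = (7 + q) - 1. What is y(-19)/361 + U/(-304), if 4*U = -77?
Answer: 631/23104 ≈ 0.027311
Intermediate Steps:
U = -77/4 (U = (¼)*(-77) = -77/4 ≈ -19.250)
y(q) = 6 + q
y(-19)/361 + U/(-304) = (6 - 19)/361 - 77/4/(-304) = -13*1/361 - 77/4*(-1/304) = -13/361 + 77/1216 = 631/23104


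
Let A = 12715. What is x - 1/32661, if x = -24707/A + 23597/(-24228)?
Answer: -3261188086859/1117946183580 ≈ -2.9171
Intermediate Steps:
x = -898637051/308059020 (x = -24707/12715 + 23597/(-24228) = -24707*1/12715 + 23597*(-1/24228) = -24707/12715 - 23597/24228 = -898637051/308059020 ≈ -2.9171)
x - 1/32661 = -898637051/308059020 - 1/32661 = -3261188086859/1117946183580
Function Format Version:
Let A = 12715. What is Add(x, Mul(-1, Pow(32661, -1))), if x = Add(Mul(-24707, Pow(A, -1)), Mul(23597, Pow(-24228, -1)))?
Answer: Rational(-3261188086859, 1117946183580) ≈ -2.9171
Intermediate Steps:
x = Rational(-898637051, 308059020) (x = Add(Mul(-24707, Pow(12715, -1)), Mul(23597, Pow(-24228, -1))) = Add(Mul(-24707, Rational(1, 12715)), Mul(23597, Rational(-1, 24228))) = Add(Rational(-24707, 12715), Rational(-23597, 24228)) = Rational(-898637051, 308059020) ≈ -2.9171)
Add(x, Mul(-1, Pow(32661, -1))) = Add(Rational(-898637051, 308059020), Mul(-1, Pow(32661, -1))) = Add(Rational(-898637051, 308059020), Mul(-1, Rational(1, 32661))) = Add(Rational(-898637051, 308059020), Rational(-1, 32661)) = Rational(-3261188086859, 1117946183580)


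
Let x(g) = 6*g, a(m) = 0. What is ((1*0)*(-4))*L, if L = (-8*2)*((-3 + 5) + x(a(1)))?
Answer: 0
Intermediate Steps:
L = -32 (L = (-8*2)*((-3 + 5) + 6*0) = -16*(2 + 0) = -16*2 = -32)
((1*0)*(-4))*L = ((1*0)*(-4))*(-32) = (0*(-4))*(-32) = 0*(-32) = 0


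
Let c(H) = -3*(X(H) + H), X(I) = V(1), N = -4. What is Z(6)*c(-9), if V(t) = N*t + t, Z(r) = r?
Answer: 216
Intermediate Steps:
V(t) = -3*t (V(t) = -4*t + t = -3*t)
X(I) = -3 (X(I) = -3*1 = -3)
c(H) = 9 - 3*H (c(H) = -3*(-3 + H) = 9 - 3*H)
Z(6)*c(-9) = 6*(9 - 3*(-9)) = 6*(9 + 27) = 6*36 = 216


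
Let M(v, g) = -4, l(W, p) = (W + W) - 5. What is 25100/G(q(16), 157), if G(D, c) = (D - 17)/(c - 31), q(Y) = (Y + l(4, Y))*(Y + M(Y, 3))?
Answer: 3162600/211 ≈ 14989.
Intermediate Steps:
l(W, p) = -5 + 2*W (l(W, p) = 2*W - 5 = -5 + 2*W)
q(Y) = (-4 + Y)*(3 + Y) (q(Y) = (Y + (-5 + 2*4))*(Y - 4) = (Y + (-5 + 8))*(-4 + Y) = (Y + 3)*(-4 + Y) = (3 + Y)*(-4 + Y) = (-4 + Y)*(3 + Y))
G(D, c) = (-17 + D)/(-31 + c)
25100/G(q(16), 157) = 25100/(((-17 + (-12 + 16**2 - 1*16))/(-31 + 157))) = 25100/(((-17 + (-12 + 256 - 16))/126)) = 25100/(((-17 + 228)/126)) = 25100/(((1/126)*211)) = 25100/(211/126) = 25100*(126/211) = 3162600/211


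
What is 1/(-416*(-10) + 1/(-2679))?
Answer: 2679/11144639 ≈ 0.00024038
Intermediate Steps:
1/(-416*(-10) + 1/(-2679)) = 1/(4160 - 1/2679) = 1/(11144639/2679) = 2679/11144639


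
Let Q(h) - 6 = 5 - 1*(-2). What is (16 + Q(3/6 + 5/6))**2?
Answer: 841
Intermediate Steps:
Q(h) = 13 (Q(h) = 6 + (5 - 1*(-2)) = 6 + (5 + 2) = 6 + 7 = 13)
(16 + Q(3/6 + 5/6))**2 = (16 + 13)**2 = 29**2 = 841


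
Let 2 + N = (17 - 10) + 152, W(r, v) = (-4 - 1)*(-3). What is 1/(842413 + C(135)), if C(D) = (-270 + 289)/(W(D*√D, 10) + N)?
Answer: 172/144895055 ≈ 1.1871e-6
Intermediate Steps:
W(r, v) = 15 (W(r, v) = -5*(-3) = 15)
N = 157 (N = -2 + ((17 - 10) + 152) = -2 + (7 + 152) = -2 + 159 = 157)
C(D) = 19/172 (C(D) = (-270 + 289)/(15 + 157) = 19/172)
1/(842413 + C(135)) = 1/(842413 + 19/172) = 1/(144895055/172) = 172/144895055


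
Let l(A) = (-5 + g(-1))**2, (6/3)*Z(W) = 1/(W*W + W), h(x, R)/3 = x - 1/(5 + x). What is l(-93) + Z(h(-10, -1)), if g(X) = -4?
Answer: 3381613/41748 ≈ 81.001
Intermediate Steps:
h(x, R) = -3/(5 + x) + 3*x (h(x, R) = 3*(x - 1/(5 + x)) = -3/(5 + x) + 3*x)
Z(W) = 1/(2*(W + W**2)) (Z(W) = 1/(2*(W*W + W)) = 1/(2*(W**2 + W)) = 1/(2*(W + W**2)))
l(A) = 81 (l(A) = (-5 - 4)**2 = (-9)**2 = 81)
l(-93) + Z(h(-10, -1)) = 81 + 1/(2*((3*(-1 + (-10)**2 + 5*(-10))/(5 - 10)))*(1 + 3*(-1 + (-10)**2 + 5*(-10))/(5 - 10))) = 81 + 1/(2*((3*(-1 + 100 - 50)/(-5)))*(1 + 3*(-1 + 100 - 50)/(-5))) = 81 + 1/(2*((3*(-1/5)*49))*(1 + 3*(-1/5)*49)) = 81 + 1/(2*(-147/5)*(1 - 147/5)) = 81 + (1/2)*(-5/147)/(-142/5) = 81 + (1/2)*(-5/147)*(-5/142) = 81 + 25/41748 = 3381613/41748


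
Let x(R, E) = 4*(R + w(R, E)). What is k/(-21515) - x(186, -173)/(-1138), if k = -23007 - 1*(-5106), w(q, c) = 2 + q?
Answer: 2021453/941695 ≈ 2.1466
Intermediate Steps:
k = -17901 (k = -23007 + 5106 = -17901)
x(R, E) = 8 + 8*R (x(R, E) = 4*(R + (2 + R)) = 4*(2 + 2*R) = 8 + 8*R)
k/(-21515) - x(186, -173)/(-1138) = -17901/(-21515) - (8 + 8*186)/(-1138) = -17901*(-1/21515) - (8 + 1488)*(-1/1138) = 1377/1655 - 1*1496*(-1/1138) = 1377/1655 - 1496*(-1/1138) = 1377/1655 + 748/569 = 2021453/941695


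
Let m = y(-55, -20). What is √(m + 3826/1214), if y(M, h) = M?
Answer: 4*I*√1193969/607 ≈ 7.2006*I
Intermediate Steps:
m = -55
√(m + 3826/1214) = √(-55 + 3826/1214) = √(-55 + 3826*(1/1214)) = √(-55 + 1913/607) = √(-31472/607) = 4*I*√1193969/607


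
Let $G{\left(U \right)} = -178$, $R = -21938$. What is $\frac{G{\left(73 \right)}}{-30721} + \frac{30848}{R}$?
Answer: $- \frac{471888222}{336978649} \approx -1.4004$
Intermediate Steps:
$\frac{G{\left(73 \right)}}{-30721} + \frac{30848}{R} = - \frac{178}{-30721} + \frac{30848}{-21938} = \left(-178\right) \left(- \frac{1}{30721}\right) + 30848 \left(- \frac{1}{21938}\right) = \frac{178}{30721} - \frac{15424}{10969} = - \frac{471888222}{336978649}$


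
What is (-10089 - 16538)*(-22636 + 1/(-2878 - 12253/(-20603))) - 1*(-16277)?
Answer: 35732644385316950/59283181 ≈ 6.0274e+8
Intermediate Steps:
(-10089 - 16538)*(-22636 + 1/(-2878 - 12253/(-20603))) - 1*(-16277) = -26627*(-22636 + 1/(-2878 - 12253*(-1/20603))) + 16277 = -26627*(-22636 + 1/(-2878 + 12253/20603)) + 16277 = -26627*(-22636 + 1/(-59283181/20603)) + 16277 = -26627*(-22636 - 20603/59283181) + 16277 = -26627*(-1341934105719/59283181) + 16277 = 35731679432979813/59283181 + 16277 = 35732644385316950/59283181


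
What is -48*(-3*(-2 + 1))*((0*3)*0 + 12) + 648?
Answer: -1080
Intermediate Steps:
-48*(-3*(-2 + 1))*((0*3)*0 + 12) + 648 = -48*(-3*(-1))*(0*0 + 12) + 648 = -144*(0 + 12) + 648 = -144*12 + 648 = -48*36 + 648 = -1728 + 648 = -1080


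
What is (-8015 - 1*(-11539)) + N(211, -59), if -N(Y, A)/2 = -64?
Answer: 3652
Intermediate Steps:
N(Y, A) = 128 (N(Y, A) = -2*(-64) = 128)
(-8015 - 1*(-11539)) + N(211, -59) = (-8015 - 1*(-11539)) + 128 = (-8015 + 11539) + 128 = 3524 + 128 = 3652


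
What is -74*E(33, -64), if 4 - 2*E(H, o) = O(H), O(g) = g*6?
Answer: 7178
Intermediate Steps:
O(g) = 6*g
E(H, o) = 2 - 3*H
-74*E(33, -64) = -74*(2 - 3*33) = -74*(2 - 99) = -74*(-97) = 7178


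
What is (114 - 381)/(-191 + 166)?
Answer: 267/25 ≈ 10.680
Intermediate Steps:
(114 - 381)/(-191 + 166) = -267/(-25) = -267*(-1/25) = 267/25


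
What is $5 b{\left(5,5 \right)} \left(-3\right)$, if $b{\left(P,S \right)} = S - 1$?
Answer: $-60$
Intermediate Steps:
$b{\left(P,S \right)} = -1 + S$ ($b{\left(P,S \right)} = S - 1 = -1 + S$)
$5 b{\left(5,5 \right)} \left(-3\right) = 5 \left(-1 + 5\right) \left(-3\right) = 5 \cdot 4 \left(-3\right) = 20 \left(-3\right) = -60$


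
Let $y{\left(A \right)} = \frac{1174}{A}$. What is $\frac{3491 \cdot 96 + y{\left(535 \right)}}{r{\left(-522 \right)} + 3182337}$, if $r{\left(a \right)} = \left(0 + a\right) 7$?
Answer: $\frac{179298934}{1700595405} \approx 0.10543$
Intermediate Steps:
$r{\left(a \right)} = 7 a$ ($r{\left(a \right)} = a 7 = 7 a$)
$\frac{3491 \cdot 96 + y{\left(535 \right)}}{r{\left(-522 \right)} + 3182337} = \frac{3491 \cdot 96 + \frac{1174}{535}}{7 \left(-522\right) + 3182337} = \frac{335136 + 1174 \cdot \frac{1}{535}}{-3654 + 3182337} = \frac{335136 + \frac{1174}{535}}{3178683} = \frac{179298934}{535} \cdot \frac{1}{3178683} = \frac{179298934}{1700595405}$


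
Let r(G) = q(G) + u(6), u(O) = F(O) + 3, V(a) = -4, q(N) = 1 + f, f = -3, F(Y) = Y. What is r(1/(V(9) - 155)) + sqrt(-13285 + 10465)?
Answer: 7 + 2*I*sqrt(705) ≈ 7.0 + 53.104*I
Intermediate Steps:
q(N) = -2 (q(N) = 1 - 3 = -2)
u(O) = 3 + O (u(O) = O + 3 = 3 + O)
r(G) = 7 (r(G) = -2 + (3 + 6) = -2 + 9 = 7)
r(1/(V(9) - 155)) + sqrt(-13285 + 10465) = 7 + sqrt(-13285 + 10465) = 7 + sqrt(-2820) = 7 + 2*I*sqrt(705)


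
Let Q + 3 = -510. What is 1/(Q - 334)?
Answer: -1/847 ≈ -0.0011806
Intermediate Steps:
Q = -513 (Q = -3 - 510 = -513)
1/(Q - 334) = 1/(-513 - 334) = 1/(-847) = -1/847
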